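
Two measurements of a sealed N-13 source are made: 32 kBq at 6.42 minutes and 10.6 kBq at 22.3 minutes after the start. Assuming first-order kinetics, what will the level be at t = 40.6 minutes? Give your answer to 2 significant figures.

3.0 kBq

Over Δt = 22.3 − 6.42 = 15.88 minutes, the level fell by a factor of 32/10.6 ≈ 3.0189.
n = log₂(3.0189) ≈ 1.594 half-lives, so t½ = 15.88/1.594 ≈ 9.9623 minutes.
From t = 22.3 to t = 40.6: 10.6 × (1/2)^((40.6−22.3)/9.9623) ≈ 2.9671 kBq.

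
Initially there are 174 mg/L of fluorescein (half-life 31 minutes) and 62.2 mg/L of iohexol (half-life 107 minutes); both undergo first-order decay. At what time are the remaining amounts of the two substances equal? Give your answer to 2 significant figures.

Set 174·(1/2)^(t/31) = 62.2·(1/2)^(t/107).
Taking log₂: log₂(174/62.2) = t·(1/31 − 1/107).
log₂(2.7974) = 1.4841; 1/31 − 1/107 = 0.022912.
t = 1.4841 / 0.022912 ≈ 64.773 minutes.

65 minutes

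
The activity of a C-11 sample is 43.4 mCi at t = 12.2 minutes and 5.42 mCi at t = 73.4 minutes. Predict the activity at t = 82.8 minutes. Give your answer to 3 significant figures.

Over Δt = 73.4 − 12.2 = 61.2 minutes, the level fell by a factor of 43.4/5.42 ≈ 8.0074.
n = log₂(8.0074) ≈ 3.0013 half-lives, so t½ = 61.2/3.0013 ≈ 20.391 minutes.
From t = 73.4 to t = 82.8: 5.42 × (1/2)^((82.8−73.4)/20.391) ≈ 3.9376 mCi.

3.94 mCi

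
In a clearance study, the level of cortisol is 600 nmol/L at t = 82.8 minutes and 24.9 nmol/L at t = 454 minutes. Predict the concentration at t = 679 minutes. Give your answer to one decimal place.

Over Δt = 454 − 82.8 = 371.2 minutes, the level fell by a factor of 600/24.9 ≈ 24.096.
n = log₂(24.096) ≈ 4.5907 half-lives, so t½ = 371.2/4.5907 ≈ 80.858 minutes.
From t = 454 to t = 679: 24.9 × (1/2)^((679−454)/80.858) ≈ 3.6186 nmol/L.

3.6 nmol/L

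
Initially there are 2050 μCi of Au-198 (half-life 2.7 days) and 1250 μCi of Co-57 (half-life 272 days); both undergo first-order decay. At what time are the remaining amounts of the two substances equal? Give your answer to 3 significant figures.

Set 2050·(1/2)^(t/2.7) = 1250·(1/2)^(t/272).
Taking log₂: log₂(2050/1250) = t·(1/2.7 − 1/272).
log₂(1.64) = 0.7137; 1/2.7 − 1/272 = 0.36669.
t = 0.7137 / 0.36669 ≈ 1.9463 days.

1.95 days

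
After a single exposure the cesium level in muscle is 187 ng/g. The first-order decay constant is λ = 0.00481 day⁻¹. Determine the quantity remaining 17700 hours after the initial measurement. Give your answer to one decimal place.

t½ = ln 2 / λ = 0.69315 / 0.00481 ≈ 144.11 days.
Convert the elapsed time: 17700 hours = 737.5 days.
Number of half-lives: n = 737.5/144.11 ≈ 5.1178.
Remaining = 187 × (1/2)^5.1178 = 187 × 0.0288 ≈ 5.3856 ng/g.

5.4 ng/g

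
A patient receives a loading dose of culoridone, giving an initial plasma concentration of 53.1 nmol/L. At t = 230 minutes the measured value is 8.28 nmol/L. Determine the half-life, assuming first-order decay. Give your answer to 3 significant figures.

85.8 minutes

A/A₀ = 8.28/53.1 ≈ 0.15593.
n = log₂(6.413) ≈ 2.681 half-lives elapsed in 230 minutes.
t½ = 230/2.681 ≈ 85.789 minutes.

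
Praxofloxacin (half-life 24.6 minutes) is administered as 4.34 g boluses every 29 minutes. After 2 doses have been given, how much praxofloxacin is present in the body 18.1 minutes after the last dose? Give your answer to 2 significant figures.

3.8 g

The 2 doses were given 47.1, 18.1 minutes ago.
Total = 4.34·(1/2)^(47.1/24.6) + 4.34·(1/2)^(18.1/24.6)
      = 1.1511 + 2.6062 ≈ 3.7573 g.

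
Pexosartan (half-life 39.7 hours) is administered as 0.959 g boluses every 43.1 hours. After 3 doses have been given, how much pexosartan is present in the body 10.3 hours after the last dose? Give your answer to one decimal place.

1.4 g

The 3 doses were given 96.5, 53.4, 10.3 hours ago.
Total = 0.959·(1/2)^(96.5/39.7) + 0.959·(1/2)^(53.4/39.7) + 0.959·(1/2)^(10.3/39.7)
      = 0.17787 + 0.37749 + 0.80116 ≈ 1.3565 g.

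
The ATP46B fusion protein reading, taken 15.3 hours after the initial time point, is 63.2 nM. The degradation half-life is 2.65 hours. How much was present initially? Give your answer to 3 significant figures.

3460 nM

Number of half-lives elapsed: n = 15.3/2.65 ≈ 5.7736.
A₀ = A × 2^n = 63.2 × 2^5.7736 = 63.2 × 54.704 ≈ 3457.3 nM.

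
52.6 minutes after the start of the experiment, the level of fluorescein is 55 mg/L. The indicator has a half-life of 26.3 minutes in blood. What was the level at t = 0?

Number of half-lives elapsed: n = 52.6/26.3 ≈ 2.
A₀ = A × 2^n = 55 × 2^2 = 55 × 4 ≈ 220 mg/L.

220 mg/L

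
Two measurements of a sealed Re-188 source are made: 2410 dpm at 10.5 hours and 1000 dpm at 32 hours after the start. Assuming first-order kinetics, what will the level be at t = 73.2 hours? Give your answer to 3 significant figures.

Over Δt = 32 − 10.5 = 21.5 hours, the level fell by a factor of 2410/1000 ≈ 2.41.
n = log₂(2.41) ≈ 1.269 half-lives, so t½ = 21.5/1.269 ≈ 16.942 hours.
From t = 32 to t = 73.2: 1000 × (1/2)^((73.2−32)/16.942) ≈ 185.33 dpm.

185 dpm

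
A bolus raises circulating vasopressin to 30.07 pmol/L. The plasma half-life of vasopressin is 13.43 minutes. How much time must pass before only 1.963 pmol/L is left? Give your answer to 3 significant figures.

52.9 minutes

Fraction remaining = 1.963/30.07 ≈ 0.065281.
n = log₂(30.07/1.963) = ln(15.318)/ln 2 ≈ 3.9372 half-lives.
t = n × t½ = 3.9372 × 13.43 ≈ 52.876 minutes.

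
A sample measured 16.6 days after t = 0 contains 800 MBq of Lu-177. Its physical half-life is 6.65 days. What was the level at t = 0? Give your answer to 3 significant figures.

4510 MBq

Number of half-lives elapsed: n = 16.6/6.65 ≈ 2.4962.
A₀ = A × 2^n = 800 × 2^2.4962 = 800 × 5.6421 ≈ 4513.7 MBq.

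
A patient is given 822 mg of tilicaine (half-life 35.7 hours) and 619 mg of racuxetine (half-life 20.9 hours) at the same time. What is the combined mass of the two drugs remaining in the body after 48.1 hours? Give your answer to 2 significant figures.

tilicaine: 822 × (1/2)^(48.1/35.7) = 822 × (1/2)^1.3473 ≈ 323.06 mg.
racuxetine: 619 × (1/2)^(48.1/20.9) = 619 × (1/2)^2.3014 ≈ 125.57 mg.
Total = 323.06 + 125.57 ≈ 448.63 mg.

450 mg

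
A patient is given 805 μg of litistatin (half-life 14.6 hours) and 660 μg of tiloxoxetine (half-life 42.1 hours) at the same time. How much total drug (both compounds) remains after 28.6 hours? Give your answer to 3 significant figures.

litistatin: 805 × (1/2)^(28.6/14.6) = 805 × (1/2)^1.9589 ≈ 207.07 μg.
tiloxoxetine: 660 × (1/2)^(28.6/42.1) = 660 × (1/2)^0.67933 ≈ 412.14 μg.
Total = 207.07 + 412.14 ≈ 619.2 μg.

619 μg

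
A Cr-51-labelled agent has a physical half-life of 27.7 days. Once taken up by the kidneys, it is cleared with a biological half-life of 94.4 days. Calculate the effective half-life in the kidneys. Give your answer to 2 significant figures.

1/t_eff = 1/t_phys + 1/t_biol = 1/27.7 + 1/94.4 = 0.046694 per day.
t_eff = 27.7 × 94.4 / (27.7 + 94.4) ≈ 21.416 days.

21 days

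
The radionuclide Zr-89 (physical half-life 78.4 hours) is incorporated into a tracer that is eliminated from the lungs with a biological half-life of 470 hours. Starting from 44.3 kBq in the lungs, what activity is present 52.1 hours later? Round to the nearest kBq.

26 kBq

1/t_eff = 1/t_phys + 1/t_biol = 1/78.4 + 1/470 = 0.014883 per hour.
t_eff = 78.4 × 470 / (78.4 + 470) ≈ 67.192 hours.
Remaining = 44.3 × (1/2)^(52.1/67.192) = 44.3 × (1/2)^0.77539 ≈ 25.881 kBq.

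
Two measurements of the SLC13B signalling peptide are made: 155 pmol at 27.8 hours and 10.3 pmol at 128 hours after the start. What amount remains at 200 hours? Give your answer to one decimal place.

Over Δt = 128 − 27.8 = 100.2 hours, the level fell by a factor of 155/10.3 ≈ 15.049.
n = log₂(15.049) ≈ 3.9116 half-lives, so t½ = 100.2/3.9116 ≈ 25.616 hours.
From t = 128 to t = 200: 10.3 × (1/2)^((200−128)/25.616) ≈ 1.468 pmol.

1.5 pmol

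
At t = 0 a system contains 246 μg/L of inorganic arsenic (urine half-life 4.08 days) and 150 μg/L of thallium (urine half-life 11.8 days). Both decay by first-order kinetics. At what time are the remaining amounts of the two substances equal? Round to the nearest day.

Set 246·(1/2)^(t/4.08) = 150·(1/2)^(t/11.8).
Taking log₂: log₂(246/150) = t·(1/4.08 − 1/11.8).
log₂(1.64) = 0.7137; 1/4.08 − 1/11.8 = 0.16035.
t = 0.7137 / 0.16035 ≈ 4.4508 days.

4 days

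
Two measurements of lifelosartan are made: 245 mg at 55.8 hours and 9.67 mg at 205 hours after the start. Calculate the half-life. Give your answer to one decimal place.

Over Δt = 205 − 55.8 = 149.2 hours, the level fell by a factor of 245/9.67 ≈ 25.336.
n = log₂(25.336) ≈ 4.6631 half-lives, so t½ = 149.2/4.6631 ≈ 31.996 hours.

32.0 hours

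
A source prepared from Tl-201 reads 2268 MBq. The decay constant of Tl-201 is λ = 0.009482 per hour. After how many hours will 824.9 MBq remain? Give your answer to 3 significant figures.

107 hours

t½ = ln 2 / λ = 0.69315 / 0.009482 ≈ 73.101 hours.
Fraction remaining = 824.9/2268 ≈ 0.36371.
n = log₂(2268/824.9) = ln(2.7494)/ln 2 ≈ 1.4591 half-lives.
t = n × t½ = 1.4591 × 73.101 ≈ 106.66 hours.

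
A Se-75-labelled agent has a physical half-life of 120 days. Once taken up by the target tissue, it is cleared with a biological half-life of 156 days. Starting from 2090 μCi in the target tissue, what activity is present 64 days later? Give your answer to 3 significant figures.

1090 μCi

1/t_eff = 1/t_phys + 1/t_biol = 1/120 + 1/156 = 0.014744 per day.
t_eff = 120 × 156 / (120 + 156) ≈ 67.826 days.
Remaining = 2090 × (1/2)^(64/67.826) = 2090 × (1/2)^0.94359 ≈ 1086.7 μCi.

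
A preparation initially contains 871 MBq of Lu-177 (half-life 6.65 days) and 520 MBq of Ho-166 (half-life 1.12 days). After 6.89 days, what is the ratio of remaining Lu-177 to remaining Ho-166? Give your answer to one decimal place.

Lu-177: 871 × (1/2)^(6.89/6.65) = 871 × (1/2)^1.0361 ≈ 424.74 MBq.
Ho-166: 520 × (1/2)^(6.89/1.12) = 520 × (1/2)^6.1518 ≈ 7.3136 MBq.
Ratio ≈ 424.74 / 7.3136 ≈ 58.075.

58.1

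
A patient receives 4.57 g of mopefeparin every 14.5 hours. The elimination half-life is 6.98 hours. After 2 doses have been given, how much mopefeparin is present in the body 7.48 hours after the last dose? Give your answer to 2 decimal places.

The 2 doses were given 21.98, 7.48 hours ago.
Total = 4.57·(1/2)^(21.98/6.98) + 4.57·(1/2)^(7.48/6.98)
      = 0.5152 + 2.1743 ≈ 2.6895 g.

2.69 g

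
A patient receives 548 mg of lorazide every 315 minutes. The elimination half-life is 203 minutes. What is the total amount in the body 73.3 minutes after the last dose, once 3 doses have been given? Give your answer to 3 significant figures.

622 mg

The 3 doses were given 703.3, 388.3, 73.3 minutes ago.
Total = 548·(1/2)^(703.3/203) + 548·(1/2)^(388.3/203) + 548·(1/2)^(73.3/203)
      = 49.642 + 145.54 + 426.66 ≈ 621.84 mg.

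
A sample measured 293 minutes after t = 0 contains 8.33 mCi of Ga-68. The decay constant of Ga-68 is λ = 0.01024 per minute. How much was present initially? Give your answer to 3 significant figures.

167 mCi

t½ = ln 2 / λ = 0.69315 / 0.01024 ≈ 67.69 minutes.
Number of half-lives elapsed: n = 293/67.69 ≈ 4.3285.
A₀ = A × 2^n = 8.33 × 2^4.3285 = 8.33 × 20.092 ≈ 167.37 mCi.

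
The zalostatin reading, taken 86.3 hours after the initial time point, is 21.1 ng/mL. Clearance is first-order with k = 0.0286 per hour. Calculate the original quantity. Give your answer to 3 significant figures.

249 ng/mL

t½ = ln 2 / k = 0.69315 / 0.0286 ≈ 24.236 hours.
Number of half-lives elapsed: n = 86.3/24.236 ≈ 3.5608.
A₀ = A × 2^n = 21.1 × 2^3.5608 = 21.1 × 11.801 ≈ 249 ng/mL.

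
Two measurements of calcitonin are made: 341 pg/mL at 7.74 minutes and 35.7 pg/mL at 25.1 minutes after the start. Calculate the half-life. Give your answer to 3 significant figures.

Over Δt = 25.1 − 7.74 = 17.36 minutes, the level fell by a factor of 341/35.7 ≈ 9.5518.
n = log₂(9.5518) ≈ 3.2558 half-lives, so t½ = 17.36/3.2558 ≈ 5.3321 minutes.

5.33 minutes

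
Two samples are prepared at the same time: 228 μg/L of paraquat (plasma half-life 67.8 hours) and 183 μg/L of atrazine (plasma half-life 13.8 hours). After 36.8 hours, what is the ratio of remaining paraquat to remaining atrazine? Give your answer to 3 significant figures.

5.43

paraquat: 228 × (1/2)^(36.8/67.8) = 228 × (1/2)^0.54277 ≈ 156.51 μg/L.
atrazine: 183 × (1/2)^(36.8/13.8) = 183 × (1/2)^2.6667 ≈ 28.821 μg/L.
Ratio ≈ 156.51 / 28.821 ≈ 5.4305.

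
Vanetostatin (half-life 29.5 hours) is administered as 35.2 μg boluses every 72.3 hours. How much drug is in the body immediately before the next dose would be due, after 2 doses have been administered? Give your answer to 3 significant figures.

The 2 doses were given 144.6, 72.3 hours ago.
Total = 35.2·(1/2)^(144.6/29.5) + 35.2·(1/2)^(72.3/29.5)
      = 1.1776 + 6.4382 ≈ 7.6158 μg.

7.62 μg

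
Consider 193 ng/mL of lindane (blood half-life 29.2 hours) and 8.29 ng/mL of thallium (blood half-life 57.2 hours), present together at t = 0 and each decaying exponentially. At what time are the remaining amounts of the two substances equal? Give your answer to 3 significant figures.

Set 193·(1/2)^(t/29.2) = 8.29·(1/2)^(t/57.2).
Taking log₂: log₂(193/8.29) = t·(1/29.2 − 1/57.2).
log₂(23.281) = 4.5411; 1/29.2 − 1/57.2 = 0.016764.
t = 4.5411 / 0.016764 ≈ 270.88 hours.

271 hours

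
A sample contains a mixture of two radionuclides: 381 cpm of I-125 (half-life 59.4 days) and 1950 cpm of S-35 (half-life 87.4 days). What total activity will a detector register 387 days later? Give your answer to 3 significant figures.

I-125: 381 × (1/2)^(387/59.4) = 381 × (1/2)^6.5152 ≈ 4.1655 cpm.
S-35: 1950 × (1/2)^(387/87.4) = 1950 × (1/2)^4.4279 ≈ 90.594 cpm.
Total = 4.1655 + 90.594 ≈ 94.759 cpm.

94.8 cpm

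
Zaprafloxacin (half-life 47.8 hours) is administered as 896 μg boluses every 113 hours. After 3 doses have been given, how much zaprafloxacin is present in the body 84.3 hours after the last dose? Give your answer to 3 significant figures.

The 3 doses were given 310.3, 197.3, 84.3 hours ago.
Total = 896·(1/2)^(310.3/47.8) + 896·(1/2)^(197.3/47.8) + 896·(1/2)^(84.3/47.8)
      = 9.9571 + 51.259 + 263.88 ≈ 325.1 μg.

325 μg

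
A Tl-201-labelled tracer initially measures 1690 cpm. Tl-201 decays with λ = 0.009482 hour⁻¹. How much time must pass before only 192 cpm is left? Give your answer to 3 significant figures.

t½ = ln 2 / λ = 0.69315 / 0.009482 ≈ 73.101 hours.
Fraction remaining = 192/1690 ≈ 0.11361.
n = log₂(1690/192) = ln(8.8021)/ln 2 ≈ 3.1378 half-lives.
t = n × t½ = 3.1378 × 73.101 ≈ 229.38 hours.

229 hours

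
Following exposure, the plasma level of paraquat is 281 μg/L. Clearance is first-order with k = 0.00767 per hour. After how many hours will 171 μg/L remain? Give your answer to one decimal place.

t½ = ln 2 / k = 0.69315 / 0.00767 ≈ 90.371 hours.
Fraction remaining = 171/281 ≈ 0.60854.
n = log₂(281/171) = ln(1.6433)/ln 2 ≈ 0.71657 half-lives.
t = n × t½ = 0.71657 × 90.371 ≈ 64.758 hours.

64.8 hours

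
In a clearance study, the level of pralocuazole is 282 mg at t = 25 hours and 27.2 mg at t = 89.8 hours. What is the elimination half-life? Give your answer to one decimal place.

19.2 hours

Over Δt = 89.8 − 25 = 64.8 hours, the level fell by a factor of 282/27.2 ≈ 10.368.
n = log₂(10.368) ≈ 3.374 half-lives, so t½ = 64.8/3.374 ≈ 19.206 hours.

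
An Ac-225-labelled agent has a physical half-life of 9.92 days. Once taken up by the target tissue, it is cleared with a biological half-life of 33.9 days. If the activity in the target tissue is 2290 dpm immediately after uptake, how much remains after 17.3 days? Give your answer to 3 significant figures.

1/t_eff = 1/t_phys + 1/t_biol = 1/9.92 + 1/33.9 = 0.1303 per day.
t_eff = 9.92 × 33.9 / (9.92 + 33.9) ≈ 7.6743 days.
Remaining = 2290 × (1/2)^(17.3/7.6743) = 2290 × (1/2)^2.2543 ≈ 479.99 dpm.

480 dpm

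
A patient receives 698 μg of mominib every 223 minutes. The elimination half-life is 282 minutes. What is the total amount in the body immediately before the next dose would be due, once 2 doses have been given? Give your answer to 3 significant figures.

637 μg

The 2 doses were given 446, 223 minutes ago.
Total = 698·(1/2)^(446/282) + 698·(1/2)^(223/282)
      = 233.22 + 403.47 ≈ 636.68 μg.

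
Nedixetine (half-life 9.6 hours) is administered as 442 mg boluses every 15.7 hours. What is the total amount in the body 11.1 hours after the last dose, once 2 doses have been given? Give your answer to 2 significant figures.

The 2 doses were given 26.8, 11.1 hours ago.
Total = 442·(1/2)^(26.8/9.6) + 442·(1/2)^(11.1/9.6)
      = 63.833 + 198.32 ≈ 262.15 mg.

260 mg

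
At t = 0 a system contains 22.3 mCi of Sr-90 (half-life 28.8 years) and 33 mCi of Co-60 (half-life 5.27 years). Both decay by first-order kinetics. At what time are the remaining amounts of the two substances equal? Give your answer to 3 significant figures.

3.65 years

Set 22.3·(1/2)^(t/28.8) = 33·(1/2)^(t/5.27).
Taking log₂: log₂(22.3/33) = t·(1/28.8 − 1/5.27).
log₂(0.67576) = -0.56542; 1/28.8 − 1/5.27 = -0.15503.
t = -0.56542 / -0.15503 ≈ 3.6472 years.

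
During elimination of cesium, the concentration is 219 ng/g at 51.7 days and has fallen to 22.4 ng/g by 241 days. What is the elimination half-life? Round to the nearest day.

58 days

Over Δt = 241 − 51.7 = 189.3 days, the level fell by a factor of 219/22.4 ≈ 9.7768.
n = log₂(9.7768) ≈ 3.2894 half-lives, so t½ = 189.3/3.2894 ≈ 57.549 days.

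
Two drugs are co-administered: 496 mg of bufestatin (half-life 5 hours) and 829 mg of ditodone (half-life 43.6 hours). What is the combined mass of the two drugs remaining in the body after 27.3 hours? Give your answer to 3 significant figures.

bufestatin: 496 × (1/2)^(27.3/5) = 496 × (1/2)^5.46 ≈ 11.268 mg.
ditodone: 829 × (1/2)^(27.3/43.6) = 829 × (1/2)^0.62615 ≈ 537.11 mg.
Total = 11.268 + 537.11 ≈ 548.38 mg.

548 mg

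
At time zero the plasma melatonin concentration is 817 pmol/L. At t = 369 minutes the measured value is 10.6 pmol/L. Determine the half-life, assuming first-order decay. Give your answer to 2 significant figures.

59 minutes

A/A₀ = 10.6/817 ≈ 0.012974.
n = log₂(77.075) ≈ 6.2682 half-lives elapsed in 369 minutes.
t½ = 369/6.2682 ≈ 58.869 minutes.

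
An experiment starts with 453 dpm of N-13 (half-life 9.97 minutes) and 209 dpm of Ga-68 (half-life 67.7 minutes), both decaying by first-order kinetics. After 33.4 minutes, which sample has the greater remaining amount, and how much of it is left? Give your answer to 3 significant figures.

Ga-68, 148 dpm

N-13: 453 × (1/2)^3.3501 ≈ 44.426 dpm.
Ga-68: 209 × (1/2)^0.49335 ≈ 148.47 dpm.
Ga-68 has more remaining, at ≈ 148.47 dpm.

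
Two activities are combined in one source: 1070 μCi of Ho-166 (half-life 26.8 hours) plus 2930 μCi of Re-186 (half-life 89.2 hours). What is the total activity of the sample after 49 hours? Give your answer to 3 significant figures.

Ho-166: 1070 × (1/2)^(49/26.8) = 1070 × (1/2)^1.8284 ≈ 301.3 μCi.
Re-186: 2930 × (1/2)^(49/89.2) = 2930 × (1/2)^0.54933 ≈ 2002.2 μCi.
Total = 301.3 + 2002.2 ≈ 2303.5 μCi.

2300 μCi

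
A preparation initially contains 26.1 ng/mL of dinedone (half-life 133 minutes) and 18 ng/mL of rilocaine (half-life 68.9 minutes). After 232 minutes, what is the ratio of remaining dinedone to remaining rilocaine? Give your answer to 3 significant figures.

dinedone: 26.1 × (1/2)^(232/133) = 26.1 × (1/2)^1.7444 ≈ 7.79 ng/mL.
rilocaine: 18 × (1/2)^(232/68.9) = 18 × (1/2)^3.3672 ≈ 1.7444 ng/mL.
Ratio ≈ 7.79 / 1.7444 ≈ 4.4657.

4.47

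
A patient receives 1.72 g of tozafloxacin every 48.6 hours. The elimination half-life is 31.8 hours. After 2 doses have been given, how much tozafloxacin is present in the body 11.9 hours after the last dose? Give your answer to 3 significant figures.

The 2 doses were given 60.5, 11.9 hours ago.
Total = 1.72·(1/2)^(60.5/31.8) + 1.72·(1/2)^(11.9/31.8)
      = 0.46006 + 1.327 ≈ 1.7871 g.

1.79 g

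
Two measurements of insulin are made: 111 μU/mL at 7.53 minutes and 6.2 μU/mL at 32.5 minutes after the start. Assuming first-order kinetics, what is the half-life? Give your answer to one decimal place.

6.0 minutes

Over Δt = 32.5 − 7.53 = 24.97 minutes, the level fell by a factor of 111/6.2 ≈ 17.903.
n = log₂(17.903) ≈ 4.1621 half-lives, so t½ = 24.97/4.1621 ≈ 5.9993 minutes.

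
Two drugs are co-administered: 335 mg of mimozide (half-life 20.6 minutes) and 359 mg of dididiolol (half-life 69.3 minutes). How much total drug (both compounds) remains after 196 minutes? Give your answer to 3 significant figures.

51.0 mg

mimozide: 335 × (1/2)^(196/20.6) = 335 × (1/2)^9.5146 ≈ 0.45801 mg.
dididiolol: 359 × (1/2)^(196/69.3) = 359 × (1/2)^2.8283 ≈ 50.547 mg.
Total = 0.45801 + 50.547 ≈ 51.005 mg.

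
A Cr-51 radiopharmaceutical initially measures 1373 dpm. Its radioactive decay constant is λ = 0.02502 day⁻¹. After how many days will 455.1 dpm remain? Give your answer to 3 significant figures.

t½ = ln 2 / λ = 0.69315 / 0.02502 ≈ 27.704 days.
Fraction remaining = 455.1/1373 ≈ 0.33146.
n = log₂(1373/455.1) = ln(3.0169)/ln 2 ≈ 1.5931 half-lives.
t = n × t½ = 1.5931 × 27.704 ≈ 44.134 days.

44.1 days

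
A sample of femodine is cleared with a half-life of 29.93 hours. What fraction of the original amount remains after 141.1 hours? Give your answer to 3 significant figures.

n = 141.1/29.93 ≈ 4.7143 half-lives.
Fraction remaining = (1/2)^4.7143 ≈ 0.038093.

0.0381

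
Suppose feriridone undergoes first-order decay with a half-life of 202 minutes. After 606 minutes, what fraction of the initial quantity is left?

0.125

n = 606/202 ≈ 3 half-lives.
Fraction remaining = (1/2)^3 ≈ 0.125.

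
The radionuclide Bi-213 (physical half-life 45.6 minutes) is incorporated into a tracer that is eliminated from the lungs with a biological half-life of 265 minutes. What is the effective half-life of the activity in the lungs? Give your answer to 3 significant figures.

1/t_eff = 1/t_phys + 1/t_biol = 1/45.6 + 1/265 = 0.025703 per minute.
t_eff = 45.6 × 265 / (45.6 + 265) ≈ 38.905 minutes.

38.9 minutes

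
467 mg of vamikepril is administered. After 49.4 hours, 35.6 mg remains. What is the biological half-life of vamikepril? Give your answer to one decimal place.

A/A₀ = 35.6/467 ≈ 0.076231.
n = log₂(13.118) ≈ 3.7135 half-lives elapsed in 49.4 hours.
t½ = 49.4/3.7135 ≈ 13.303 hours.

13.3 hours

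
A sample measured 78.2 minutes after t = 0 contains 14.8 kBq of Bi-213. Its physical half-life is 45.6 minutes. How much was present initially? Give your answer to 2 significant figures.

49 kBq

Number of half-lives elapsed: n = 78.2/45.6 ≈ 1.7149.
A₀ = A × 2^n = 14.8 × 2^1.7149 = 14.8 × 3.2828 ≈ 48.585 kBq.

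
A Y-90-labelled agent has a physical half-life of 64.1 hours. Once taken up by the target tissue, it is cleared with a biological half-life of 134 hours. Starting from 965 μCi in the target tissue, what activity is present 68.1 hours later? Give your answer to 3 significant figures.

1/t_eff = 1/t_phys + 1/t_biol = 1/64.1 + 1/134 = 0.023063 per hour.
t_eff = 64.1 × 134 / (64.1 + 134) ≈ 43.359 hours.
Remaining = 965 × (1/2)^(68.1/43.359) = 965 × (1/2)^1.5706 ≈ 324.88 μCi.

325 μCi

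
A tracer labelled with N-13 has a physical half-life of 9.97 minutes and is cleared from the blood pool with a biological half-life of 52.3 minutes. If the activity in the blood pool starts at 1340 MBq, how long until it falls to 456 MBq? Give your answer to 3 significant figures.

13.0 minutes

1/t_eff = 1/t_phys + 1/t_biol = 1/9.97 + 1/52.3 = 0.11942 per minute.
t_eff = 9.97 × 52.3 / (9.97 + 52.3) ≈ 8.3737 minutes.
n = log₂(1340/456) ≈ 1.5551; t = 1.5551 × 8.3737 ≈ 13.022 minutes.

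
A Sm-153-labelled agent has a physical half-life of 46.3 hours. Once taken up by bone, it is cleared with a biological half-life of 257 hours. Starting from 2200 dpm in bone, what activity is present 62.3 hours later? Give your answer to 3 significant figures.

1/t_eff = 1/t_phys + 1/t_biol = 1/46.3 + 1/257 = 0.025489 per hour.
t_eff = 46.3 × 257 / (46.3 + 257) ≈ 39.232 hours.
Remaining = 2200 × (1/2)^(62.3/39.232) = 2200 × (1/2)^1.588 ≈ 731.8 dpm.

732 dpm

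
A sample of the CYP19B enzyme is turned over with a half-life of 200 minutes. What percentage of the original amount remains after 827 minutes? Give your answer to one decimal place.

5.7%

n = 827/200 ≈ 4.135 half-lives.
Fraction remaining = (1/2)^4.135 ≈ 0.056917, i.e. 5.6917%.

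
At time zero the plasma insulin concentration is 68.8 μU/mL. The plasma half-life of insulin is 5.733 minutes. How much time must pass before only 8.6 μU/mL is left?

8.6/68.8 = 1/8, so 3 half-lives have elapsed.
t = 3 × 5.733 = 17.199 minutes.

17.199 minutes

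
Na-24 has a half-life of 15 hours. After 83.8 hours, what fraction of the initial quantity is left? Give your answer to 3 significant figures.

0.0208

n = 83.8/15 ≈ 5.5867 half-lives.
Fraction remaining = (1/2)^5.5867 ≈ 0.020809.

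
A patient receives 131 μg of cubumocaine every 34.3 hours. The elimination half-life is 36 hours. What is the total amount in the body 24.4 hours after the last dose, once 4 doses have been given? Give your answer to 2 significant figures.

The 4 doses were given 127.3, 93, 58.7, 24.4 hours ago.
Total = 131·(1/2)^(127.3/36) + 131·(1/2)^(93/36) + 131·(1/2)^(58.7/36) + 131·(1/2)^(24.4/36)
      = 11.293 + 21.858 + 42.308 + 81.892 ≈ 157.35 μg.

160 μg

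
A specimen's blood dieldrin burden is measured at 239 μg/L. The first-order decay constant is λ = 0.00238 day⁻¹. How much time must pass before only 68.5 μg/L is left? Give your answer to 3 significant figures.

525 days

t½ = ln 2 / λ = 0.69315 / 0.00238 ≈ 291.24 days.
Fraction remaining = 68.5/239 ≈ 0.28661.
n = log₂(239/68.5) = ln(3.4891)/ln 2 ≈ 1.8028 half-lives.
t = n × t½ = 1.8028 × 291.24 ≈ 525.05 days.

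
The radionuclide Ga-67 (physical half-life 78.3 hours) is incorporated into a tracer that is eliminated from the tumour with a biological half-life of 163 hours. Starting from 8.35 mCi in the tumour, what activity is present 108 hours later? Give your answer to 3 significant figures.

1/t_eff = 1/t_phys + 1/t_biol = 1/78.3 + 1/163 = 0.018906 per hour.
t_eff = 78.3 × 163 / (78.3 + 163) ≈ 52.892 hours.
Remaining = 8.35 × (1/2)^(108/52.892) = 8.35 × (1/2)^2.0419 ≈ 2.0278 mCi.

2.03 mCi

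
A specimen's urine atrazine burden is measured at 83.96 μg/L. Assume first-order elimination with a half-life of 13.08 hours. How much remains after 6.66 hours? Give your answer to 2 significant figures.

59 μg/L

Number of half-lives: n = 6.66/13.08 ≈ 0.50917.
Remaining = 83.96 × (1/2)^0.50917 = 83.96 × 0.70262 ≈ 58.992 μg/L.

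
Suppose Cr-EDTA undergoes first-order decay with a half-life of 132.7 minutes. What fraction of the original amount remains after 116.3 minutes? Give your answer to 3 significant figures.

n = 116.3/132.7 ≈ 0.87641 half-lives.
Fraction remaining = (1/2)^0.87641 ≈ 0.54472.

0.545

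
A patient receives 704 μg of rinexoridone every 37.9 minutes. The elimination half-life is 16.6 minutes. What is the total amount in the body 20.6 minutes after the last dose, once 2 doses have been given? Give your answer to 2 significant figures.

360 μg

The 2 doses were given 58.5, 20.6 minutes ago.
Total = 704·(1/2)^(58.5/16.6) + 704·(1/2)^(20.6/16.6)
      = 61.195 + 297.86 ≈ 359.05 μg.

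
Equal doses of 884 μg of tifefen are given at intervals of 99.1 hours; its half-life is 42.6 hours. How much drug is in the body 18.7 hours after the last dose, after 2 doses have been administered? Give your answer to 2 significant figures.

The 2 doses were given 117.8, 18.7 hours ago.
Total = 884·(1/2)^(117.8/42.6) + 884·(1/2)^(18.7/42.6)
      = 130.02 + 652.09 ≈ 782.12 μg.

780 μg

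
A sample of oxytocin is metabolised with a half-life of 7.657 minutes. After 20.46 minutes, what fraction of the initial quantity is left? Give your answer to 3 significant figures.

n = 20.46/7.657 ≈ 2.6721 half-lives.
Fraction remaining = (1/2)^2.6721 ≈ 0.1569.

0.157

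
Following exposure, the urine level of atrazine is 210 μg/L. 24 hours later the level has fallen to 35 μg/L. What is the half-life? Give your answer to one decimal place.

A/A₀ = 35/210 ≈ 0.16667.
n = log₂(6) ≈ 2.585 half-lives elapsed in 24 hours.
t½ = 24/2.585 ≈ 9.2845 hours.

9.3 hours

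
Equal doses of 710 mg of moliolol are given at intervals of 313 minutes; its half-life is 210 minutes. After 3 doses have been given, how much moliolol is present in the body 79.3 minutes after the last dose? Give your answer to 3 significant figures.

The 3 doses were given 705.3, 392.3, 79.3 minutes ago.
Total = 710·(1/2)^(705.3/210) + 710·(1/2)^(392.3/210) + 710·(1/2)^(79.3/210)
      = 69.219 + 194.49 + 546.49 ≈ 810.2 mg.

810 mg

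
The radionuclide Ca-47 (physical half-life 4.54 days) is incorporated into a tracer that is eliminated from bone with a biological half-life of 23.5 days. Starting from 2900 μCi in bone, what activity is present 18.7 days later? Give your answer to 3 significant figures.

96.1 μCi

1/t_eff = 1/t_phys + 1/t_biol = 1/4.54 + 1/23.5 = 0.26282 per day.
t_eff = 4.54 × 23.5 / (4.54 + 23.5) ≈ 3.8049 days.
Remaining = 2900 × (1/2)^(18.7/3.8049) = 2900 × (1/2)^4.9147 ≈ 96.146 μCi.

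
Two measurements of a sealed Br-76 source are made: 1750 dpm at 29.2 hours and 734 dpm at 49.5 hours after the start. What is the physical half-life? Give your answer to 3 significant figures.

Over Δt = 49.5 − 29.2 = 20.3 hours, the level fell by a factor of 1750/734 ≈ 2.3842.
n = log₂(2.3842) ≈ 1.2535 half-lives, so t½ = 20.3/1.2535 ≈ 16.195 hours.

16.2 hours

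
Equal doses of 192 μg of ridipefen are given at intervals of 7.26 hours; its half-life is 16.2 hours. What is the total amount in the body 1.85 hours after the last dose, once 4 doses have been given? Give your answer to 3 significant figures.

473 μg

The 4 doses were given 23.63, 16.37, 9.11, 1.85 hours ago.
Total = 192·(1/2)^(23.63/16.2) + 192·(1/2)^(16.37/16.2) + 192·(1/2)^(9.11/16.2) + 192·(1/2)^(1.85/16.2)
      = 69.856 + 95.304 + 130.02 + 177.39 ≈ 472.57 μg.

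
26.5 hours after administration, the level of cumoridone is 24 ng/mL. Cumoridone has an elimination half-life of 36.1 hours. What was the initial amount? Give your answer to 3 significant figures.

39.9 ng/mL

Number of half-lives elapsed: n = 26.5/36.1 ≈ 0.73407.
A₀ = A × 2^n = 24 × 2^0.73407 = 24 × 1.6633 ≈ 39.92 ng/mL.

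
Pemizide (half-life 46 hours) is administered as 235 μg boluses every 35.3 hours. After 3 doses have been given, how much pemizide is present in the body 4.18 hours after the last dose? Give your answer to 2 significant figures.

430 μg

The 3 doses were given 74.78, 39.48, 4.18 hours ago.
Total = 235·(1/2)^(74.78/46) + 235·(1/2)^(39.48/46) + 235·(1/2)^(4.18/46)
      = 76.155 + 129.63 + 220.65 ≈ 426.44 μg.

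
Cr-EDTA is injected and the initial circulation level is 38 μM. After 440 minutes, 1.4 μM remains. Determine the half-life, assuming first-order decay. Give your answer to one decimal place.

92.4 minutes

A/A₀ = 1.4/38 ≈ 0.036842.
n = log₂(27.143) ≈ 4.7625 half-lives elapsed in 440 minutes.
t½ = 440/4.7625 ≈ 92.388 minutes.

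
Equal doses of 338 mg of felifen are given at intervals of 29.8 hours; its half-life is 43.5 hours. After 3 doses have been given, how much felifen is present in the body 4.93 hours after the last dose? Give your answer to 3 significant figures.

The 3 doses were given 64.53, 34.73, 4.93 hours ago.
Total = 338·(1/2)^(64.53/43.5) + 338·(1/2)^(34.73/43.5) + 338·(1/2)^(4.93/43.5)
      = 120.88 + 194.35 + 312.46 ≈ 627.69 mg.

628 mg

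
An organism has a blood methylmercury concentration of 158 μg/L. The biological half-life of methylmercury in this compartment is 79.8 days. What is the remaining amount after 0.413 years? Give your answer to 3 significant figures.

42.7 μg/L

Convert the elapsed time: 0.413 years = 150.745 days.
Number of half-lives: n = 150.745/79.8 ≈ 1.889.
Remaining = 158 × (1/2)^1.889 = 158 × 0.26999 ≈ 42.658 μg/L.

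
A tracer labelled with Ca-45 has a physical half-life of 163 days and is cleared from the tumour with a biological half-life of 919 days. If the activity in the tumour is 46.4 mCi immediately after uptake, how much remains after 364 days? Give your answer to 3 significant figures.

7.50 mCi

1/t_eff = 1/t_phys + 1/t_biol = 1/163 + 1/919 = 0.0072231 per day.
t_eff = 163 × 919 / (163 + 919) ≈ 138.44 days.
Remaining = 46.4 × (1/2)^(364/138.44) = 46.4 × (1/2)^2.6292 ≈ 7.4997 mCi.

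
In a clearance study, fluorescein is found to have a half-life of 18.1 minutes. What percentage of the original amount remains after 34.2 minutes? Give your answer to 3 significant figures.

27.0%

n = 34.2/18.1 ≈ 1.8895 half-lives.
Fraction remaining = (1/2)^1.8895 ≈ 0.2699, i.e. 26.99%.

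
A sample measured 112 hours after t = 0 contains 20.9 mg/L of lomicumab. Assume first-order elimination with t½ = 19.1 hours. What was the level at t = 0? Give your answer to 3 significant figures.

1220 mg/L

Number of half-lives elapsed: n = 112/19.1 ≈ 5.8639.
A₀ = A × 2^n = 20.9 × 2^5.8639 = 20.9 × 58.237 ≈ 1217.2 mg/L.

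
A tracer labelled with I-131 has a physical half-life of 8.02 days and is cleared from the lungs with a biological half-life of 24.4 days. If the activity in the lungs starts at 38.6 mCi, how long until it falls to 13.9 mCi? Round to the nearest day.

1/t_eff = 1/t_phys + 1/t_biol = 1/8.02 + 1/24.4 = 0.16567 per day.
t_eff = 8.02 × 24.4 / (8.02 + 24.4) ≈ 6.036 days.
n = log₂(38.6/13.9) ≈ 1.4735; t = 1.4735 × 6.036 ≈ 8.8942 days.

9 days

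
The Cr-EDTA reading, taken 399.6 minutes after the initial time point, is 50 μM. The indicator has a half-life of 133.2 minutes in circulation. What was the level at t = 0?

Number of half-lives elapsed: n = 399.6/133.2 ≈ 3.
A₀ = A × 2^n = 50 × 2^3 = 50 × 8 ≈ 400 μM.

400 μM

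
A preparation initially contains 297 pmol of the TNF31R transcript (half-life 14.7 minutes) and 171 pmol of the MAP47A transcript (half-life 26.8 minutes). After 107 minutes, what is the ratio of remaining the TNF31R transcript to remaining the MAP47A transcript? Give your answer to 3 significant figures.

0.178

TNF31R transcript: 297 × (1/2)^(107/14.7) = 297 × (1/2)^7.2789 ≈ 1.9124 pmol.
MAP47A transcript: 171 × (1/2)^(107/26.8) = 171 × (1/2)^3.9925 ≈ 10.743 pmol.
Ratio ≈ 1.9124 / 10.743 ≈ 0.17802.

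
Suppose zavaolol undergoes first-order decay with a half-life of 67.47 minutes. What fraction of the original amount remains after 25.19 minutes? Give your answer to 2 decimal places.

0.77

n = 25.19/67.47 ≈ 0.37335 half-lives.
Fraction remaining = (1/2)^0.37335 ≈ 0.77199.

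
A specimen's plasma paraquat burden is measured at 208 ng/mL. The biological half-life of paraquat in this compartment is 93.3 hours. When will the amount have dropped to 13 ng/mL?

13/208 = 1/16, so 4 half-lives have elapsed.
t = 4 × 93.3 = 373.2 hours.

373.2 hours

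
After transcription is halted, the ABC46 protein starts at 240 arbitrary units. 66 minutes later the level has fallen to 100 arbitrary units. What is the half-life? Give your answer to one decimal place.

A/A₀ = 100/240 ≈ 0.41667.
n = log₂(2.4) ≈ 1.263 half-lives elapsed in 66 minutes.
t½ = 66/1.263 ≈ 52.255 minutes.

52.3 minutes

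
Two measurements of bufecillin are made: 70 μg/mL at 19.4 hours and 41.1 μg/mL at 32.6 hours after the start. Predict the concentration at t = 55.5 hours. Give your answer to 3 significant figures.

16.3 μg/mL

Over Δt = 32.6 − 19.4 = 13.2 hours, the level fell by a factor of 70/41.1 ≈ 1.7032.
n = log₂(1.7032) ≈ 0.76822 half-lives, so t½ = 13.2/0.76822 ≈ 17.183 hours.
From t = 32.6 to t = 55.5: 41.1 × (1/2)^((55.5−32.6)/17.183) ≈ 16.317 μg/mL.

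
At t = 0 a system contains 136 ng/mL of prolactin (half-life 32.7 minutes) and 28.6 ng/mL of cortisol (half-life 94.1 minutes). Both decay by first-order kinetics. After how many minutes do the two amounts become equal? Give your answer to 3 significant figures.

113 minutes

Set 136·(1/2)^(t/32.7) = 28.6·(1/2)^(t/94.1).
Taking log₂: log₂(136/28.6) = t·(1/32.7 − 1/94.1).
log₂(4.7552) = 2.2495; 1/32.7 − 1/94.1 = 0.019954.
t = 2.2495 / 0.019954 ≈ 112.74 minutes.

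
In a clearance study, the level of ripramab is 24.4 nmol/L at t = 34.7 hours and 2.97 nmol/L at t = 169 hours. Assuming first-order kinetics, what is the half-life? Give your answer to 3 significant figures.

44.2 hours

Over Δt = 169 − 34.7 = 134.3 hours, the level fell by a factor of 24.4/2.97 ≈ 8.2155.
n = log₂(8.2155) ≈ 3.0383 half-lives, so t½ = 134.3/3.0383 ≈ 44.202 hours.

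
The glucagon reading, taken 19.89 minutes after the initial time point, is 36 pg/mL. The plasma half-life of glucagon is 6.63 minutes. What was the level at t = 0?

Number of half-lives elapsed: n = 19.89/6.63 ≈ 3.
A₀ = A × 2^n = 36 × 2^3 = 36 × 8 ≈ 288 pg/mL.

288 pg/mL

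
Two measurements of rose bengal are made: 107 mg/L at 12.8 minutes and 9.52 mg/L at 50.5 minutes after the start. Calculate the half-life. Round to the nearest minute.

Over Δt = 50.5 − 12.8 = 37.7 minutes, the level fell by a factor of 107/9.52 ≈ 11.239.
n = log₂(11.239) ≈ 3.4905 half-lives, so t½ = 37.7/3.4905 ≈ 10.801 minutes.

11 minutes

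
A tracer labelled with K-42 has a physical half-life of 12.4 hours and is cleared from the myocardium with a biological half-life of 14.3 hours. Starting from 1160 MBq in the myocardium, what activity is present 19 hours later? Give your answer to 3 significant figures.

160 MBq

1/t_eff = 1/t_phys + 1/t_biol = 1/12.4 + 1/14.3 = 0.15058 per hour.
t_eff = 12.4 × 14.3 / (12.4 + 14.3) ≈ 6.6412 hours.
Remaining = 1160 × (1/2)^(19/6.6412) = 1160 × (1/2)^2.8609 ≈ 159.67 MBq.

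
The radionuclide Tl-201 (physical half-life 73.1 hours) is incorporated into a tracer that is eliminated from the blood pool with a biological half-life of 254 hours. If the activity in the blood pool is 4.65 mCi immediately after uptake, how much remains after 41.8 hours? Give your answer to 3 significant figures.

2.79 mCi

1/t_eff = 1/t_phys + 1/t_biol = 1/73.1 + 1/254 = 0.017617 per hour.
t_eff = 73.1 × 254 / (73.1 + 254) ≈ 56.764 hours.
Remaining = 4.65 × (1/2)^(41.8/56.764) = 4.65 × (1/2)^0.73639 ≈ 2.7911 mCi.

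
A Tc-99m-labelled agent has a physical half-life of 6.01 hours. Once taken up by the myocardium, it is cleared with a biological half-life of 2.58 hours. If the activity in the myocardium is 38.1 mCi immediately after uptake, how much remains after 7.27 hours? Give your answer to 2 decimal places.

2.34 mCi

1/t_eff = 1/t_phys + 1/t_biol = 1/6.01 + 1/2.58 = 0.55399 per hour.
t_eff = 6.01 × 2.58 / (6.01 + 2.58) ≈ 1.8051 hours.
Remaining = 38.1 × (1/2)^(7.27/1.8051) = 38.1 × (1/2)^4.0275 ≈ 2.3363 mCi.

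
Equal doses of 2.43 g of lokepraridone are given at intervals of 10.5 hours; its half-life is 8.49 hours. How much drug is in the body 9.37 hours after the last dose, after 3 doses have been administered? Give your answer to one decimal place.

1.8 g

The 3 doses were given 30.37, 19.87, 9.37 hours ago.
Total = 2.43·(1/2)^(30.37/8.49) + 2.43·(1/2)^(19.87/8.49) + 2.43·(1/2)^(9.37/8.49)
      = 0.2036 + 0.47982 + 1.1308 ≈ 1.8142 g.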